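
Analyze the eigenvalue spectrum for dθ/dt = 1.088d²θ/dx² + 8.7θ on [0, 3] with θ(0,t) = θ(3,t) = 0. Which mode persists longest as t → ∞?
Eigenvalues: λₙ = 1.088n²π²/3² - 8.7.
First three modes:
  n=1: λ₁ = 1.088π²/3² - 8.7 ≈ -7.507
  n=2: λ₂ = 4.352π²/3² - 8.7 ≈ -3.927
  n=3: λ₃ = 9.792π²/3² - 8.7 ≈ 2.038
Since 1.088π²/3² ≈ 1.193 < 8.7, λ₁ < 0.
The n=1 mode grows fastest (−λₙ is largest for n=1) → dominates.
Asymptotic: θ ~ c₁ sin(πx/3) e^{7.507t} (exponential growth at rate −λ₁ ≈ 7.507).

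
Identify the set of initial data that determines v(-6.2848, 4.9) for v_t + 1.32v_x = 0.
A single point: x = -12.7528. The characteristic through (-6.2848, 4.9) is x - 1.32t = const, so x = -6.2848 - 1.32·4.9 = -12.7528.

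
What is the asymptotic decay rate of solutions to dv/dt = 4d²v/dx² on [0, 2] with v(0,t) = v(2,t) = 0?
Eigenvalues: λₙ = 4n²π²/2².
First three modes:
  n=1: λ₁ = 4π²/2² ≈ 9.87
  n=2: λ₂ = 16π²/2² ≈ 39.478 (4× faster decay)
  n=3: λ₃ = 36π²/2² ≈ 88.826 (9× faster decay)
As t → ∞, higher modes decay exponentially faster. The n=1 mode dominates: v ~ c₁ sin(πx/2) e^{-λ₁t}.
Decay rate: λ₁ = 4π²/2² ≈ 9.87.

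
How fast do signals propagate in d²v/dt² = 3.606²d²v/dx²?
Speed = 3.606. Information travels along characteristics x = x₀ ± 3.606t.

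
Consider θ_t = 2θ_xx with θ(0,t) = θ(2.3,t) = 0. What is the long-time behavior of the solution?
As t → ∞, θ → 0. Heat diffuses out through both boundaries.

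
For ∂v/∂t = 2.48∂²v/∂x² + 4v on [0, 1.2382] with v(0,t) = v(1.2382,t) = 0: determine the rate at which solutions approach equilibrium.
Eigenvalues: λₙ = 2.48n²π²/1.2382² - 4.
First three modes:
  n=1: λ₁ = 2.48π²/1.2382² - 4 ≈ 11.965
  n=2: λ₂ = 9.92π²/1.2382² - 4 ≈ 59.86
  n=3: λ₃ = 22.32π²/1.2382² - 4 ≈ 139.685
Since 2.48π²/1.2382² ≈ 15.965 > 4, all λₙ > 0.
The n=1 mode decays slowest → dominates as t → ∞.
Asymptotic: v ~ c₁ sin(πx/1.2382) e^{-λ₁t} with decay rate λ₁ ≈ 11.965.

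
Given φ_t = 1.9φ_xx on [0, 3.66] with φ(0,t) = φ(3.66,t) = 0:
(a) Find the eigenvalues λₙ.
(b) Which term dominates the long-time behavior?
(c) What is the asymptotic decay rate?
Eigenvalues: λₙ = 1.9n²π²/3.66².
First three modes:
  n=1: λ₁ = 1.9π²/3.66² ≈ 1.4
  n=2: λ₂ = 7.6π²/3.66² ≈ 5.6 (4× faster decay)
  n=3: λ₃ = 17.1π²/3.66² ≈ 12.599 (9× faster decay)
As t → ∞, higher modes decay exponentially faster. The n=1 mode dominates: φ ~ c₁ sin(πx/3.66) e^{-λ₁t}.
Decay rate: λ₁ = 1.9π²/3.66² ≈ 1.4.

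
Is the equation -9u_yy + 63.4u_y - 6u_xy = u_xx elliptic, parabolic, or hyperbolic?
Rewriting in standard form: -u_xx - 6u_xy - 9u_yy + 63.4u_y = 0. Computing B² - 4AC with A = -1, B = -6, C = -9: discriminant = 0 (zero). Answer: parabolic.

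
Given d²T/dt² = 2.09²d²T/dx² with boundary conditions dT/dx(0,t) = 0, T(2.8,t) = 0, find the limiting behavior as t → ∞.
T oscillates (no decay). Energy is conserved; the solution oscillates indefinitely as standing waves.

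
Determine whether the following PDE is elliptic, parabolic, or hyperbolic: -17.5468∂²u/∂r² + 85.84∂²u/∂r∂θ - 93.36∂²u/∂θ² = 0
Coefficients: A = -17.5468, B = 85.84, C = -93.36. B² - 4AC = 815.828608, which is positive, so the equation is hyperbolic.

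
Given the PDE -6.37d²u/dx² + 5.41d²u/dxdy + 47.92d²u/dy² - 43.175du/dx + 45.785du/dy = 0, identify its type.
The second-order coefficients are A = -6.37, B = 5.41, C = 47.92. Since B² - 4AC = 1250.2697 > 0, this is a hyperbolic PDE.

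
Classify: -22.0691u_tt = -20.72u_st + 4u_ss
Rewriting in standard form: -4u_ss + 20.72u_st - 22.0691u_tt = 0. Hyperbolic (discriminant = 76.2128).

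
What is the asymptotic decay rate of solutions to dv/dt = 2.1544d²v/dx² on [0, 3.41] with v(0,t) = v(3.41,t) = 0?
Eigenvalues: λₙ = 2.1544n²π²/3.41².
First three modes:
  n=1: λ₁ = 2.1544π²/3.41² ≈ 1.829
  n=2: λ₂ = 8.6176π²/3.41² ≈ 7.314 (4× faster decay)
  n=3: λ₃ = 19.3896π²/3.41² ≈ 16.457 (9× faster decay)
As t → ∞, higher modes decay exponentially faster. The n=1 mode dominates: v ~ c₁ sin(πx/3.41) e^{-λ₁t}.
Decay rate: λ₁ = 2.1544π²/3.41² ≈ 1.829.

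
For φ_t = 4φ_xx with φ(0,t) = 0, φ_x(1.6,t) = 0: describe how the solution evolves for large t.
φ → 0. Heat escapes through the Dirichlet boundary.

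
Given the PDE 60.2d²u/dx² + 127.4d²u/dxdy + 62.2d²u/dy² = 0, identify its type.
The second-order coefficients are A = 60.2, B = 127.4, C = 62.2. Since B² - 4AC = 1253 > 0, this is a hyperbolic PDE.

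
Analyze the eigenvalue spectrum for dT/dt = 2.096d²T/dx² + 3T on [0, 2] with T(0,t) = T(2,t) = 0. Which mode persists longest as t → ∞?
Eigenvalues: λₙ = 2.096n²π²/2² - 3.
First three modes:
  n=1: λ₁ = 2.096π²/2² - 3 ≈ 2.172
  n=2: λ₂ = 8.384π²/2² - 3 ≈ 17.687
  n=3: λ₃ = 18.864π²/2² - 3 ≈ 43.545
Since 2.096π²/2² ≈ 5.172 > 3, all λₙ > 0.
The n=1 mode decays slowest → dominates as t → ∞.
Asymptotic: T ~ c₁ sin(πx/2) e^{-λ₁t} with decay rate λ₁ ≈ 2.172.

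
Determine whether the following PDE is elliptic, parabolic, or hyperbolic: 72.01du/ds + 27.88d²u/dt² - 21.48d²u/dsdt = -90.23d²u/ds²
Rewriting in standard form: 90.23d²u/ds² - 21.48d²u/dsdt + 27.88d²u/dt² + 72.01du/ds = 0. Coefficients: A = 90.23, B = -21.48, C = 27.88. B² - 4AC = -9601.0592, which is negative, so the equation is elliptic.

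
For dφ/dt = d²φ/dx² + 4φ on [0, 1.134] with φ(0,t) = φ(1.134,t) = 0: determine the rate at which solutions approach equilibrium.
Eigenvalues: λₙ = n²π²/1.134² - 4.
First three modes:
  n=1: λ₁ = π²/1.134² - 4 ≈ 3.675
  n=2: λ₂ = 4π²/1.134² - 4 ≈ 26.7
  n=3: λ₃ = 9π²/1.134² - 4 ≈ 65.074
Since π²/1.134² ≈ 7.675 > 4, all λₙ > 0.
The n=1 mode decays slowest → dominates as t → ∞.
Asymptotic: φ ~ c₁ sin(πx/1.134) e^{-λ₁t} with decay rate λ₁ ≈ 3.675.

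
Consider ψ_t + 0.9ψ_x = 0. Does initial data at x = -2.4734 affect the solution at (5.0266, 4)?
No. Only data at x = 1.4266 affects (5.0266, 4). Advection has one-way propagation along characteristics.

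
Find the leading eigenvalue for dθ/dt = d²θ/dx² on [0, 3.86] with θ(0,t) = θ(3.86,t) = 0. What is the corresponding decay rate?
Eigenvalues: λₙ = n²π²/3.86².
First three modes:
  n=1: λ₁ = π²/3.86² ≈ 0.662
  n=2: λ₂ = 4π²/3.86² ≈ 2.65 (4× faster decay)
  n=3: λ₃ = 9π²/3.86² ≈ 5.962 (9× faster decay)
As t → ∞, higher modes decay exponentially faster. The n=1 mode dominates: θ ~ c₁ sin(πx/3.86) e^{-λ₁t}.
Decay rate: λ₁ = π²/3.86² ≈ 0.662.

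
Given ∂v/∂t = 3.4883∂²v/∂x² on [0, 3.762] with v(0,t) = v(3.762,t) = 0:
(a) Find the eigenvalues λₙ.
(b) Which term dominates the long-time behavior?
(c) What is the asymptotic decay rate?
Eigenvalues: λₙ = 3.4883n²π²/3.762².
First three modes:
  n=1: λ₁ = 3.4883π²/3.762² ≈ 2.433
  n=2: λ₂ = 13.9532π²/3.762² ≈ 9.731 (4× faster decay)
  n=3: λ₃ = 31.3947π²/3.762² ≈ 21.894 (9× faster decay)
As t → ∞, higher modes decay exponentially faster. The n=1 mode dominates: v ~ c₁ sin(πx/3.762) e^{-λ₁t}.
Decay rate: λ₁ = 3.4883π²/3.762² ≈ 2.433.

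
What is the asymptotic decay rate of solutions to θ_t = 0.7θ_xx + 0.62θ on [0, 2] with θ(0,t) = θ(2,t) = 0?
Eigenvalues: λₙ = 0.7n²π²/2² - 0.62.
First three modes:
  n=1: λ₁ = 0.7π²/2² - 0.62 ≈ 1.107
  n=2: λ₂ = 2.8π²/2² - 0.62 ≈ 6.289
  n=3: λ₃ = 6.3π²/2² - 0.62 ≈ 14.925
Since 0.7π²/2² ≈ 1.727 > 0.62, all λₙ > 0.
The n=1 mode decays slowest → dominates as t → ∞.
Asymptotic: θ ~ c₁ sin(πx/2) e^{-λ₁t} with decay rate λ₁ ≈ 1.107.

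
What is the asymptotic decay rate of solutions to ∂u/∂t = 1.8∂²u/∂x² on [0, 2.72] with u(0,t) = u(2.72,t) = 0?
Eigenvalues: λₙ = 1.8n²π²/2.72².
First three modes:
  n=1: λ₁ = 1.8π²/2.72² ≈ 2.401
  n=2: λ₂ = 7.2π²/2.72² ≈ 9.605 (4× faster decay)
  n=3: λ₃ = 16.2π²/2.72² ≈ 21.611 (9× faster decay)
As t → ∞, higher modes decay exponentially faster. The n=1 mode dominates: u ~ c₁ sin(πx/2.72) e^{-λ₁t}.
Decay rate: λ₁ = 1.8π²/2.72² ≈ 2.401.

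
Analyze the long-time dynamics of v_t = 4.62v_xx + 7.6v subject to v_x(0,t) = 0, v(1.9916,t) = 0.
Long-time behavior: v grows unboundedly. Reaction dominates diffusion (r=7.6 > κπ²/(4L²)≈2.87); solution grows exponentially.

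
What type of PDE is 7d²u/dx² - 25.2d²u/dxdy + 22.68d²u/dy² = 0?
With A = 7, B = -25.2, C = 22.68, the discriminant is 0. This is a parabolic PDE.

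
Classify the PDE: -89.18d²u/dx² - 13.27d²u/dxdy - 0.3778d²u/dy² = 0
A = -89.18, B = -13.27, C = -0.3778. Discriminant B² - 4AC = 41.324084. Since 41.324084 > 0, hyperbolic.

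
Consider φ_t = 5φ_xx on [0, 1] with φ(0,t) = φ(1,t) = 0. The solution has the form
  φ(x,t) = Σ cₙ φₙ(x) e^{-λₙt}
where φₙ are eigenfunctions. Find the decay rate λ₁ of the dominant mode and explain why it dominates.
Eigenvalues: λₙ = 5n²π².
First three modes:
  n=1: λ₁ = 5π² ≈ 49.348
  n=2: λ₂ = 20π² ≈ 197.392 (4× faster decay)
  n=3: λ₃ = 45π² ≈ 444.132 (9× faster decay)
As t → ∞, higher modes decay exponentially faster. The n=1 mode dominates: φ ~ c₁ sin(πx) e^{-λ₁t}.
Decay rate: λ₁ = 5π² ≈ 49.348.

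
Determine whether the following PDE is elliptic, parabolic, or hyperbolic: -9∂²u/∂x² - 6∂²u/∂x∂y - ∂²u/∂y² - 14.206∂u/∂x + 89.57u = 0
Coefficients: A = -9, B = -6, C = -1. B² - 4AC = 0, which is zero, so the equation is parabolic.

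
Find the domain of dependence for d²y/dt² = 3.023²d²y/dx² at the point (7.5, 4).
Domain of dependence: [-4.592, 19.592]. Signals travel at speed 3.023, so data within |x - 7.5| ≤ 3.023·4 = 12.092 can reach the point.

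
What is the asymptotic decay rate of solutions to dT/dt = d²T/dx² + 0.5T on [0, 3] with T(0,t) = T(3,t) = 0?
Eigenvalues: λₙ = n²π²/3² - 0.5.
First three modes:
  n=1: λ₁ = π²/3² - 0.5 ≈ 0.597
  n=2: λ₂ = 4π²/3² - 0.5 ≈ 3.886
  n=3: λ₃ = 9π²/3² - 0.5 ≈ 9.37
Since π²/3² ≈ 1.097 > 0.5, all λₙ > 0.
The n=1 mode decays slowest → dominates as t → ∞.
Asymptotic: T ~ c₁ sin(πx/3) e^{-λ₁t} with decay rate λ₁ ≈ 0.597.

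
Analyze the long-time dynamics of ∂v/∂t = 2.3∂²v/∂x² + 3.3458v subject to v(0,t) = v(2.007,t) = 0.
Long-time behavior: v → 0. Diffusion dominates reaction (r=3.3458 < κπ²/L²≈5.64); solution decays.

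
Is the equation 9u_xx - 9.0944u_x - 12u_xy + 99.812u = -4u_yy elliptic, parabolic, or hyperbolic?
Rewriting in standard form: 9u_xx - 12u_xy + 4u_yy - 9.0944u_x + 99.812u = 0. Computing B² - 4AC with A = 9, B = -12, C = 4: discriminant = 0 (zero). Answer: parabolic.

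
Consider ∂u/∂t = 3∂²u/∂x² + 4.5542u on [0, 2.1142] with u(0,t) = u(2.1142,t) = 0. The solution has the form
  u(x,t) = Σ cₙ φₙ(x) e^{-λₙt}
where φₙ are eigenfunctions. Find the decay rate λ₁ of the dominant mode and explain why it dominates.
Eigenvalues: λₙ = 3n²π²/2.1142² - 4.5542.
First three modes:
  n=1: λ₁ = 3π²/2.1142² - 4.5542 ≈ 2.07
  n=2: λ₂ = 12π²/2.1142² - 4.5542 ≈ 21.942
  n=3: λ₃ = 27π²/2.1142² - 4.5542 ≈ 55.063
Since 3π²/2.1142² ≈ 6.624 > 4.5542, all λₙ > 0.
The n=1 mode decays slowest → dominates as t → ∞.
Asymptotic: u ~ c₁ sin(πx/2.1142) e^{-λ₁t} with decay rate λ₁ ≈ 2.07.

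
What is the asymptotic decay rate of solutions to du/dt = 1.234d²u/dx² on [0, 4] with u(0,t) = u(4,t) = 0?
Eigenvalues: λₙ = 1.234n²π²/4².
First three modes:
  n=1: λ₁ = 1.234π²/4² ≈ 0.761
  n=2: λ₂ = 4.936π²/4² ≈ 3.045 (4× faster decay)
  n=3: λ₃ = 11.106π²/4² ≈ 6.851 (9× faster decay)
As t → ∞, higher modes decay exponentially faster. The n=1 mode dominates: u ~ c₁ sin(πx/4) e^{-λ₁t}.
Decay rate: λ₁ = 1.234π²/4² ≈ 0.761.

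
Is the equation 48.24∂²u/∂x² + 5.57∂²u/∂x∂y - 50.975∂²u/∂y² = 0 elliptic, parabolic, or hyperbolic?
Computing B² - 4AC with A = 48.24, B = 5.57, C = -50.975: discriminant = 9867.1609 (positive). Answer: hyperbolic.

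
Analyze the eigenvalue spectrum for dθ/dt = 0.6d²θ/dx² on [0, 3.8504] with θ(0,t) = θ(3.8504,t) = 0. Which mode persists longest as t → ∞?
Eigenvalues: λₙ = 0.6n²π²/3.8504².
First three modes:
  n=1: λ₁ = 0.6π²/3.8504² ≈ 0.399
  n=2: λ₂ = 2.4π²/3.8504² ≈ 1.598 (4× faster decay)
  n=3: λ₃ = 5.4π²/3.8504² ≈ 3.595 (9× faster decay)
As t → ∞, higher modes decay exponentially faster. The n=1 mode dominates: θ ~ c₁ sin(πx/3.8504) e^{-λ₁t}.
Decay rate: λ₁ = 0.6π²/3.8504² ≈ 0.399.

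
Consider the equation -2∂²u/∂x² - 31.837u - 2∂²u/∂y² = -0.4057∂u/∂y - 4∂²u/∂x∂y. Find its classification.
Rewriting in standard form: -2∂²u/∂x² + 4∂²u/∂x∂y - 2∂²u/∂y² + 0.4057∂u/∂y - 31.837u = 0. Parabolic. (A = -2, B = 4, C = -2 gives B² - 4AC = 0.)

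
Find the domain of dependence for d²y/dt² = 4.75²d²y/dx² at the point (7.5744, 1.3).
Domain of dependence: [1.3994, 13.7494]. Signals travel at speed 4.75, so data within |x - 7.5744| ≤ 4.75·1.3 = 6.175 can reach the point.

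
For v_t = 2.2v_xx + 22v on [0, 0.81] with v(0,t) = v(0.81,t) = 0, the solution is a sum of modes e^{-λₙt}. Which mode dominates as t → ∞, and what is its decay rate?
Eigenvalues: λₙ = 2.2n²π²/0.81² - 22.
First three modes:
  n=1: λ₁ = 2.2π²/0.81² - 22 ≈ 11.094
  n=2: λ₂ = 8.8π²/0.81² - 22 ≈ 110.377
  n=3: λ₃ = 19.8π²/0.81² - 22 ≈ 275.848
Since 2.2π²/0.81² ≈ 33.094 > 22, all λₙ > 0.
The n=1 mode decays slowest → dominates as t → ∞.
Asymptotic: v ~ c₁ sin(πx/0.81) e^{-λ₁t} with decay rate λ₁ ≈ 11.094.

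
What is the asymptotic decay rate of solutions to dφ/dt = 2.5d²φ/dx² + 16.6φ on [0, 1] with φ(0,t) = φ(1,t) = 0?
Eigenvalues: λₙ = 2.5n²π²/1² - 16.6.
First three modes:
  n=1: λ₁ = 2.5π² - 16.6 ≈ 8.074
  n=2: λ₂ = 10π² - 16.6 ≈ 82.096
  n=3: λ₃ = 22.5π² - 16.6 ≈ 205.466
Since 2.5π² ≈ 24.674 > 16.6, all λₙ > 0.
The n=1 mode decays slowest → dominates as t → ∞.
Asymptotic: φ ~ c₁ sin(πx/1) e^{-λ₁t} with decay rate λ₁ ≈ 8.074.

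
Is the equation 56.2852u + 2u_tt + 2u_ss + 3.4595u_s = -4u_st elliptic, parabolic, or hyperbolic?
Rewriting in standard form: 2u_ss + 4u_st + 2u_tt + 3.4595u_s + 56.2852u = 0. Computing B² - 4AC with A = 2, B = 4, C = 2: discriminant = 0 (zero). Answer: parabolic.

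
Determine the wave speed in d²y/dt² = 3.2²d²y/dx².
Speed = 3.2. Information travels along characteristics x = x₀ ± 3.2t.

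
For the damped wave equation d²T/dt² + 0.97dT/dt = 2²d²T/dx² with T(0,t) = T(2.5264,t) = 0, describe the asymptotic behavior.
T → 0. Damping (γ=0.97) dissipates energy; oscillations decay exponentially.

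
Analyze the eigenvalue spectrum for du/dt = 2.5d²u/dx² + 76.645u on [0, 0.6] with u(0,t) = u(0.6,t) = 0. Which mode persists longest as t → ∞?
Eigenvalues: λₙ = 2.5n²π²/0.6² - 76.645.
First three modes:
  n=1: λ₁ = 2.5π²/0.6² - 76.645 ≈ -8.106
  n=2: λ₂ = 10π²/0.6² - 76.645 ≈ 197.511
  n=3: λ₃ = 22.5π²/0.6² - 76.645 ≈ 540.205
Since 2.5π²/0.6² ≈ 68.539 < 76.645, λ₁ < 0.
The n=1 mode grows fastest (−λₙ is largest for n=1) → dominates.
Asymptotic: u ~ c₁ sin(πx/0.6) e^{8.106t} (exponential growth at rate −λ₁ ≈ 8.106).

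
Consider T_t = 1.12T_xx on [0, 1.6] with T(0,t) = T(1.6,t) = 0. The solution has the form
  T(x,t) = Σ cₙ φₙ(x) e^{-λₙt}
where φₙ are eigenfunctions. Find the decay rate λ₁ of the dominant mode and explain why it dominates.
Eigenvalues: λₙ = 1.12n²π²/1.6².
First three modes:
  n=1: λ₁ = 1.12π²/1.6² ≈ 4.318
  n=2: λ₂ = 4.48π²/1.6² ≈ 17.272 (4× faster decay)
  n=3: λ₃ = 10.08π²/1.6² ≈ 38.862 (9× faster decay)
As t → ∞, higher modes decay exponentially faster. The n=1 mode dominates: T ~ c₁ sin(πx/1.6) e^{-λ₁t}.
Decay rate: λ₁ = 1.12π²/1.6² ≈ 4.318.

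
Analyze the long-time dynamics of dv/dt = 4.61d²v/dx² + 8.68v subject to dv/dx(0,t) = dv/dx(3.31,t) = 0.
Long-time behavior: v grows unboundedly. With Neumann BCs the constant mode has diffusion eigenvalue 0, so any r > 0 makes it grow like e^(8.68t); solution grows exponentially.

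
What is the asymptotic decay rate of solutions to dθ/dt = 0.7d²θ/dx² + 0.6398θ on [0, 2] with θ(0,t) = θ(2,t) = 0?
Eigenvalues: λₙ = 0.7n²π²/2² - 0.6398.
First three modes:
  n=1: λ₁ = 0.7π²/2² - 0.6398 ≈ 1.087
  n=2: λ₂ = 2.8π²/2² - 0.6398 ≈ 6.269
  n=3: λ₃ = 6.3π²/2² - 0.6398 ≈ 14.905
Since 0.7π²/2² ≈ 1.727 > 0.6398, all λₙ > 0.
The n=1 mode decays slowest → dominates as t → ∞.
Asymptotic: θ ~ c₁ sin(πx/2) e^{-λ₁t} with decay rate λ₁ ≈ 1.087.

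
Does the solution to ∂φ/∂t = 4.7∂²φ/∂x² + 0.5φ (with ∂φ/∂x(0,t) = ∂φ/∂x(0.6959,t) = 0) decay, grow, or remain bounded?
φ grows unboundedly. With Neumann BCs the constant mode has diffusion eigenvalue 0, so any r > 0 makes it grow like e^(0.5t); solution grows exponentially.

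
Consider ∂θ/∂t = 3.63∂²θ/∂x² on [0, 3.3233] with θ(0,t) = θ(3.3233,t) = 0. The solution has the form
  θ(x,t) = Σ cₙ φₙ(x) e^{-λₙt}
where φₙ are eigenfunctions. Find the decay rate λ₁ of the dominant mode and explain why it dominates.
Eigenvalues: λₙ = 3.63n²π²/3.3233².
First three modes:
  n=1: λ₁ = 3.63π²/3.3233² ≈ 3.244
  n=2: λ₂ = 14.52π²/3.3233² ≈ 12.976 (4× faster decay)
  n=3: λ₃ = 32.67π²/3.3233² ≈ 29.195 (9× faster decay)
As t → ∞, higher modes decay exponentially faster. The n=1 mode dominates: θ ~ c₁ sin(πx/3.3233) e^{-λ₁t}.
Decay rate: λ₁ = 3.63π²/3.3233² ≈ 3.244.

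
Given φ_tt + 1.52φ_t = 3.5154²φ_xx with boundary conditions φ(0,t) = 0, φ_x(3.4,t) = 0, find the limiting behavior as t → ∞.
φ → 0. Damping (γ=1.52) dissipates energy; oscillations decay exponentially.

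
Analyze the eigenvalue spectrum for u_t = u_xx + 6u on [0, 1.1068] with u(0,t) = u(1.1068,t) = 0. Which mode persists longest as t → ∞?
Eigenvalues: λₙ = n²π²/1.1068² - 6.
First three modes:
  n=1: λ₁ = π²/1.1068² - 6 ≈ 2.057
  n=2: λ₂ = 4π²/1.1068² - 6 ≈ 26.227
  n=3: λ₃ = 9π²/1.1068² - 6 ≈ 66.511
Since π²/1.1068² ≈ 8.057 > 6, all λₙ > 0.
The n=1 mode decays slowest → dominates as t → ∞.
Asymptotic: u ~ c₁ sin(πx/1.1068) e^{-λ₁t} with decay rate λ₁ ≈ 2.057.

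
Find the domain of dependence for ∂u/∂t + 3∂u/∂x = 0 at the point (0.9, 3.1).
A single point: x = -8.4. The characteristic through (0.9, 3.1) is x - 3t = const, so x = 0.9 - 3·3.1 = -8.4.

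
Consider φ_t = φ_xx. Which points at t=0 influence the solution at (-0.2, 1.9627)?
The entire real line. The heat equation has infinite propagation speed: any initial disturbance instantly affects all points (though exponentially small far away).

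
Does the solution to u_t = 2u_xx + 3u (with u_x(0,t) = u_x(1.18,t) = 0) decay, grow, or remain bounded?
u grows unboundedly. With Neumann BCs the constant mode has diffusion eigenvalue 0, so any r > 0 makes it grow like e^(3t); solution grows exponentially.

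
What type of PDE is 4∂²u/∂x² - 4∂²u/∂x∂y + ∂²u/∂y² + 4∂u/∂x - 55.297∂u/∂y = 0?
With A = 4, B = -4, C = 1, the discriminant is 0. This is a parabolic PDE.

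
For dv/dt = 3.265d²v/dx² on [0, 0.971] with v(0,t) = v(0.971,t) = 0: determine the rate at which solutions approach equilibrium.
Eigenvalues: λₙ = 3.265n²π²/0.971².
First three modes:
  n=1: λ₁ = 3.265π²/0.971² ≈ 34.178
  n=2: λ₂ = 13.06π²/0.971² ≈ 136.711 (4× faster decay)
  n=3: λ₃ = 29.385π²/0.971² ≈ 307.6 (9× faster decay)
As t → ∞, higher modes decay exponentially faster. The n=1 mode dominates: v ~ c₁ sin(πx/0.971) e^{-λ₁t}.
Decay rate: λ₁ = 3.265π²/0.971² ≈ 34.178.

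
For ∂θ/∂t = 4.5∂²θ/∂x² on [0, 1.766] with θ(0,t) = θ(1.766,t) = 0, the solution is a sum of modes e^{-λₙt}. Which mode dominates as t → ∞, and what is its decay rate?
Eigenvalues: λₙ = 4.5n²π²/1.766².
First three modes:
  n=1: λ₁ = 4.5π²/1.766² ≈ 14.241
  n=2: λ₂ = 18π²/1.766² ≈ 56.963 (4× faster decay)
  n=3: λ₃ = 40.5π²/1.766² ≈ 128.166 (9× faster decay)
As t → ∞, higher modes decay exponentially faster. The n=1 mode dominates: θ ~ c₁ sin(πx/1.766) e^{-λ₁t}.
Decay rate: λ₁ = 4.5π²/1.766² ≈ 14.241.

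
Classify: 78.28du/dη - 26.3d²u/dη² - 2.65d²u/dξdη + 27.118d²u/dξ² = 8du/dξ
Rewriting in standard form: 27.118d²u/dξ² - 2.65d²u/dξdη - 26.3d²u/dη² - 8du/dξ + 78.28du/dη = 0. Hyperbolic (discriminant = 2859.8361).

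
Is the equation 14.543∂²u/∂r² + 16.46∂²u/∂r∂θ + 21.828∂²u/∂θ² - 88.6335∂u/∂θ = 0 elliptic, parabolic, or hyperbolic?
Computing B² - 4AC with A = 14.543, B = 16.46, C = 21.828: discriminant = -998.846816 (negative). Answer: elliptic.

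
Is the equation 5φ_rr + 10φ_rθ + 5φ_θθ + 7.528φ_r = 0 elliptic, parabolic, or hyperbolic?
Computing B² - 4AC with A = 5, B = 10, C = 5: discriminant = 0 (zero). Answer: parabolic.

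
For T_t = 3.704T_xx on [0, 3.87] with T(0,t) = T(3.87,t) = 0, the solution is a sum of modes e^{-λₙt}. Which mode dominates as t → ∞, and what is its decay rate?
Eigenvalues: λₙ = 3.704n²π²/3.87².
First three modes:
  n=1: λ₁ = 3.704π²/3.87² ≈ 2.441
  n=2: λ₂ = 14.816π²/3.87² ≈ 9.764 (4× faster decay)
  n=3: λ₃ = 33.336π²/3.87² ≈ 21.968 (9× faster decay)
As t → ∞, higher modes decay exponentially faster. The n=1 mode dominates: T ~ c₁ sin(πx/3.87) e^{-λ₁t}.
Decay rate: λ₁ = 3.704π²/3.87² ≈ 2.441.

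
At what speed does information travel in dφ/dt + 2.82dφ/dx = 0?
Speed = 2.82. Information travels along x - 2.82t = const (rightward).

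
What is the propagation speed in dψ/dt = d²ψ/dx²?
Infinite. The heat equation is parabolic, not hyperbolic, so disturbances propagate instantly.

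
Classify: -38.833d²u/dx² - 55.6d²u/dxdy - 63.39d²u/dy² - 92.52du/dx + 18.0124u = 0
Elliptic (discriminant = -6755.13548).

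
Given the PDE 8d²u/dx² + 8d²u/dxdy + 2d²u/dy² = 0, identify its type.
The second-order coefficients are A = 8, B = 8, C = 2. Since B² - 4AC = 0 = 0, this is a parabolic PDE.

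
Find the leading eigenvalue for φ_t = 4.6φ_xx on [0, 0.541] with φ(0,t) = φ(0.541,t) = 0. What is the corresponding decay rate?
Eigenvalues: λₙ = 4.6n²π²/0.541².
First three modes:
  n=1: λ₁ = 4.6π²/0.541² ≈ 155.118
  n=2: λ₂ = 18.4π²/0.541² ≈ 620.473 (4× faster decay)
  n=3: λ₃ = 41.4π²/0.541² ≈ 1396.065 (9× faster decay)
As t → ∞, higher modes decay exponentially faster. The n=1 mode dominates: φ ~ c₁ sin(πx/0.541) e^{-λ₁t}.
Decay rate: λ₁ = 4.6π²/0.541² ≈ 155.118.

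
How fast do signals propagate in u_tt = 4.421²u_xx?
Speed = 4.421. Information travels along characteristics x = x₀ ± 4.421t.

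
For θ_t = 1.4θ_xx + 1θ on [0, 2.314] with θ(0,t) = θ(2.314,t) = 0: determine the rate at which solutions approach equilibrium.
Eigenvalues: λₙ = 1.4n²π²/2.314² - 1.
First three modes:
  n=1: λ₁ = 1.4π²/2.314² - 1 ≈ 1.58
  n=2: λ₂ = 5.6π²/2.314² - 1 ≈ 9.322
  n=3: λ₃ = 12.6π²/2.314² - 1 ≈ 22.224
Since 1.4π²/2.314² ≈ 2.58 > 1, all λₙ > 0.
The n=1 mode decays slowest → dominates as t → ∞.
Asymptotic: θ ~ c₁ sin(πx/2.314) e^{-λ₁t} with decay rate λ₁ ≈ 1.58.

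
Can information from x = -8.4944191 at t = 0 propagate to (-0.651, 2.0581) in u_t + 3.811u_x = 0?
Yes. The characteristic through (-0.651, 2.0581) passes through x = -8.4944191.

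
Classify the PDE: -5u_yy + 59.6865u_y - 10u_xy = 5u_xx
Rewriting in standard form: -5u_xx - 10u_xy - 5u_yy + 59.6865u_y = 0. A = -5, B = -10, C = -5. Discriminant B² - 4AC = 0. Since 0 = 0, parabolic.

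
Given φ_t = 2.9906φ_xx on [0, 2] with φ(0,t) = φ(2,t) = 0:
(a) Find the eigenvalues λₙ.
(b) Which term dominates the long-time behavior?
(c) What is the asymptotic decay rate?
Eigenvalues: λₙ = 2.9906n²π²/2².
First three modes:
  n=1: λ₁ = 2.9906π²/2² ≈ 7.379
  n=2: λ₂ = 11.9624π²/2² ≈ 29.516 (4× faster decay)
  n=3: λ₃ = 26.9154π²/2² ≈ 66.411 (9× faster decay)
As t → ∞, higher modes decay exponentially faster. The n=1 mode dominates: φ ~ c₁ sin(πx/2) e^{-λ₁t}.
Decay rate: λ₁ = 2.9906π²/2² ≈ 7.379.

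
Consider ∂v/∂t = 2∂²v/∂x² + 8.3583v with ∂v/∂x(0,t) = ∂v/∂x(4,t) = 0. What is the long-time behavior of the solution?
As t → ∞, v grows unboundedly. With Neumann BCs the constant mode has diffusion eigenvalue 0, so any r > 0 makes it grow like e^(8.3583t); solution grows exponentially.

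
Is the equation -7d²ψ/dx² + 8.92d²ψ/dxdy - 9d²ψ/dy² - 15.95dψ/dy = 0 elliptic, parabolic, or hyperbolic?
Computing B² - 4AC with A = -7, B = 8.92, C = -9: discriminant = -172.4336 (negative). Answer: elliptic.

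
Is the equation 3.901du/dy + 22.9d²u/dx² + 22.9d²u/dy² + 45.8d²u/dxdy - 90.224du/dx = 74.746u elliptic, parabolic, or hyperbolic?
Rewriting in standard form: 22.9d²u/dx² + 45.8d²u/dxdy + 22.9d²u/dy² - 90.224du/dx + 3.901du/dy - 74.746u = 0. Computing B² - 4AC with A = 22.9, B = 45.8, C = 22.9: discriminant = 0 (zero). Answer: parabolic.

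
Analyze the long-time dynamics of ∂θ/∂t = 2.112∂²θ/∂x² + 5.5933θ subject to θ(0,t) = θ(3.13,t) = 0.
Long-time behavior: θ grows unboundedly. Reaction dominates diffusion (r=5.5933 > κπ²/L²≈2.13); solution grows exponentially.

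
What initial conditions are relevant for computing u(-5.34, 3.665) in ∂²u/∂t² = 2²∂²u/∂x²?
Domain of dependence: [-12.67, 1.99]. Signals travel at speed 2, so data within |x - -5.34| ≤ 2·3.665 = 7.33 can reach the point.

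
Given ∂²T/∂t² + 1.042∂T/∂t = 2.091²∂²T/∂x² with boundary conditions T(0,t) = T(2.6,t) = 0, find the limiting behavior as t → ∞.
T → 0. Damping (γ=1.042) dissipates energy; oscillations decay exponentially.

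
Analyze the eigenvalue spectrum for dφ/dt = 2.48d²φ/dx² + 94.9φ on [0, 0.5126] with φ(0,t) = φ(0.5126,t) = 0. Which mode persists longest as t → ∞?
Eigenvalues: λₙ = 2.48n²π²/0.5126² - 94.9.
First three modes:
  n=1: λ₁ = 2.48π²/0.5126² - 94.9 ≈ -1.748
  n=2: λ₂ = 9.92π²/0.5126² - 94.9 ≈ 277.71
  n=3: λ₃ = 22.32π²/0.5126² - 94.9 ≈ 743.472
Since 2.48π²/0.5126² ≈ 93.152 < 94.9, λ₁ < 0.
The n=1 mode grows fastest (−λₙ is largest for n=1) → dominates.
Asymptotic: φ ~ c₁ sin(πx/0.5126) e^{1.748t} (exponential growth at rate −λ₁ ≈ 1.748).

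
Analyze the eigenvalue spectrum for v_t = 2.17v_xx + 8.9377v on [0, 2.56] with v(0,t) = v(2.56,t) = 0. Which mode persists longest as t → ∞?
Eigenvalues: λₙ = 2.17n²π²/2.56² - 8.9377.
First three modes:
  n=1: λ₁ = 2.17π²/2.56² - 8.9377 ≈ -5.67
  n=2: λ₂ = 8.68π²/2.56² - 8.9377 ≈ 4.134
  n=3: λ₃ = 19.53π²/2.56² - 8.9377 ≈ 20.474
Since 2.17π²/2.56² ≈ 3.268 < 8.9377, λ₁ < 0.
The n=1 mode grows fastest (−λₙ is largest for n=1) → dominates.
Asymptotic: v ~ c₁ sin(πx/2.56) e^{5.67t} (exponential growth at rate −λ₁ ≈ 5.67).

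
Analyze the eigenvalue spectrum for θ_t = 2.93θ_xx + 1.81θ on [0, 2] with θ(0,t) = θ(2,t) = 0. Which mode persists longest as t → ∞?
Eigenvalues: λₙ = 2.93n²π²/2² - 1.81.
First three modes:
  n=1: λ₁ = 2.93π²/2² - 1.81 ≈ 5.419
  n=2: λ₂ = 11.72π²/2² - 1.81 ≈ 27.108
  n=3: λ₃ = 26.37π²/2² - 1.81 ≈ 63.255
Since 2.93π²/2² ≈ 7.229 > 1.81, all λₙ > 0.
The n=1 mode decays slowest → dominates as t → ∞.
Asymptotic: θ ~ c₁ sin(πx/2) e^{-λ₁t} with decay rate λ₁ ≈ 5.419.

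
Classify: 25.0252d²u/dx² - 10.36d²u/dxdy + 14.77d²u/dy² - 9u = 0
Elliptic (discriminant = -1371.159216).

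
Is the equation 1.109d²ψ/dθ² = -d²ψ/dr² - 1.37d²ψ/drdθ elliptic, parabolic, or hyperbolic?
Rewriting in standard form: d²ψ/dr² + 1.37d²ψ/drdθ + 1.109d²ψ/dθ² = 0. Computing B² - 4AC with A = 1, B = 1.37, C = 1.109: discriminant = -2.5591 (negative). Answer: elliptic.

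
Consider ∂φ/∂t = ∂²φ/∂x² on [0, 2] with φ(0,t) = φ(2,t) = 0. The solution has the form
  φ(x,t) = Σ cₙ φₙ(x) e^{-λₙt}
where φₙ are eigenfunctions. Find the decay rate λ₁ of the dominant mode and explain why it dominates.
Eigenvalues: λₙ = n²π²/2².
First three modes:
  n=1: λ₁ = π²/2² ≈ 2.467
  n=2: λ₂ = 4π²/2² ≈ 9.87 (4× faster decay)
  n=3: λ₃ = 9π²/2² ≈ 22.207 (9× faster decay)
As t → ∞, higher modes decay exponentially faster. The n=1 mode dominates: φ ~ c₁ sin(πx/2) e^{-λ₁t}.
Decay rate: λ₁ = π²/2² ≈ 2.467.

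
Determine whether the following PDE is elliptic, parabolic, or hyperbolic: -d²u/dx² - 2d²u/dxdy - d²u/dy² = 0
Coefficients: A = -1, B = -2, C = -1. B² - 4AC = 0, which is zero, so the equation is parabolic.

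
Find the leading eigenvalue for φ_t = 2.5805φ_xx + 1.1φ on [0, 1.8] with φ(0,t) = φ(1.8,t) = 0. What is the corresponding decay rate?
Eigenvalues: λₙ = 2.5805n²π²/1.8² - 1.1.
First three modes:
  n=1: λ₁ = 2.5805π²/1.8² - 1.1 ≈ 6.761
  n=2: λ₂ = 10.322π²/1.8² - 1.1 ≈ 30.343
  n=3: λ₃ = 23.2245π²/1.8² - 1.1 ≈ 69.646
Since 2.5805π²/1.8² ≈ 7.861 > 1.1, all λₙ > 0.
The n=1 mode decays slowest → dominates as t → ∞.
Asymptotic: φ ~ c₁ sin(πx/1.8) e^{-λ₁t} with decay rate λ₁ ≈ 6.761.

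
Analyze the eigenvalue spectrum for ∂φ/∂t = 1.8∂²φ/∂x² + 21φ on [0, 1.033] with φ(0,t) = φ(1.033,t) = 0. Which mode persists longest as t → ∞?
Eigenvalues: λₙ = 1.8n²π²/1.033² - 21.
First three modes:
  n=1: λ₁ = 1.8π²/1.033² - 21 ≈ -4.352
  n=2: λ₂ = 7.2π²/1.033² - 21 ≈ 45.593
  n=3: λ₃ = 16.2π²/1.033² - 21 ≈ 128.835
Since 1.8π²/1.033² ≈ 16.648 < 21, λ₁ < 0.
The n=1 mode grows fastest (−λₙ is largest for n=1) → dominates.
Asymptotic: φ ~ c₁ sin(πx/1.033) e^{4.352t} (exponential growth at rate −λ₁ ≈ 4.352).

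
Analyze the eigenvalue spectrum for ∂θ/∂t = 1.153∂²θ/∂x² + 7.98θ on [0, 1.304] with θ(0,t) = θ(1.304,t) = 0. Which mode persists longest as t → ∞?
Eigenvalues: λₙ = 1.153n²π²/1.304² - 7.98.
First three modes:
  n=1: λ₁ = 1.153π²/1.304² - 7.98 ≈ -1.288
  n=2: λ₂ = 4.612π²/1.304² - 7.98 ≈ 18.789
  n=3: λ₃ = 10.377π²/1.304² - 7.98 ≈ 52.25
Since 1.153π²/1.304² ≈ 6.692 < 7.98, λ₁ < 0.
The n=1 mode grows fastest (−λₙ is largest for n=1) → dominates.
Asymptotic: θ ~ c₁ sin(πx/1.304) e^{1.288t} (exponential growth at rate −λ₁ ≈ 1.288).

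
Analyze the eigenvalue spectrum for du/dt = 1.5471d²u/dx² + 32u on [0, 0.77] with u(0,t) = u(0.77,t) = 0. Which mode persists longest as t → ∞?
Eigenvalues: λₙ = 1.5471n²π²/0.77² - 32.
First three modes:
  n=1: λ₁ = 1.5471π²/0.77² - 32 ≈ -6.246
  n=2: λ₂ = 6.1884π²/0.77² - 32 ≈ 71.014
  n=3: λ₃ = 13.9239π²/0.77² - 32 ≈ 199.782
Since 1.5471π²/0.77² ≈ 25.754 < 32, λ₁ < 0.
The n=1 mode grows fastest (−λₙ is largest for n=1) → dominates.
Asymptotic: u ~ c₁ sin(πx/0.77) e^{6.246t} (exponential growth at rate −λ₁ ≈ 6.246).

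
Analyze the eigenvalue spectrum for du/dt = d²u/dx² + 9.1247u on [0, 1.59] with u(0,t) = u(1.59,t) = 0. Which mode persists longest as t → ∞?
Eigenvalues: λₙ = n²π²/1.59² - 9.1247.
First three modes:
  n=1: λ₁ = π²/1.59² - 9.1247 ≈ -5.221
  n=2: λ₂ = 4π²/1.59² - 9.1247 ≈ 6.491
  n=3: λ₃ = 9π²/1.59² - 9.1247 ≈ 26.011
Since π²/1.59² ≈ 3.904 < 9.1247, λ₁ < 0.
The n=1 mode grows fastest (−λₙ is largest for n=1) → dominates.
Asymptotic: u ~ c₁ sin(πx/1.59) e^{5.221t} (exponential growth at rate −λ₁ ≈ 5.221).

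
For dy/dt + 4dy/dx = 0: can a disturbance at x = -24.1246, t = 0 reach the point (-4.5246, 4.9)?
Yes. The characteristic through (-4.5246, 4.9) passes through x = -24.1246.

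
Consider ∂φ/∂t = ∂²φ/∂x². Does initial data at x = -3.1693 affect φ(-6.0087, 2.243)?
Yes, for any finite x. The heat equation has infinite propagation speed, so all initial data affects all points at any t > 0.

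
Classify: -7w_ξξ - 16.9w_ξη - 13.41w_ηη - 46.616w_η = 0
Elliptic (discriminant = -89.87).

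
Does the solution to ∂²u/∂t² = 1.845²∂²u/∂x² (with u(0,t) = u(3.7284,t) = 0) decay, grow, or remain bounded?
u oscillates (no decay). Energy is conserved; the solution oscillates indefinitely as standing waves.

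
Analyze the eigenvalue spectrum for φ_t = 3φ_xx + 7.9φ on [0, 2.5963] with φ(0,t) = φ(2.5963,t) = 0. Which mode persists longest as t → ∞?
Eigenvalues: λₙ = 3n²π²/2.5963² - 7.9.
First three modes:
  n=1: λ₁ = 3π²/2.5963² - 7.9 ≈ -3.508
  n=2: λ₂ = 12π²/2.5963² - 7.9 ≈ 9.67
  n=3: λ₃ = 27π²/2.5963² - 7.9 ≈ 31.632
Since 3π²/2.5963² ≈ 4.392 < 7.9, λ₁ < 0.
The n=1 mode grows fastest (−λₙ is largest for n=1) → dominates.
Asymptotic: φ ~ c₁ sin(πx/2.5963) e^{3.508t} (exponential growth at rate −λ₁ ≈ 3.508).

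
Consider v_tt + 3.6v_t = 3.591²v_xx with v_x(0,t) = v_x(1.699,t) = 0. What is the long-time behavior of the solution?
As t → ∞, v → constant (steady state). Damping (γ=3.6) dissipates the nonconstant modes; with Neumann BCs the spatial average obeys M''+γM'=0 and tends to a finite limit.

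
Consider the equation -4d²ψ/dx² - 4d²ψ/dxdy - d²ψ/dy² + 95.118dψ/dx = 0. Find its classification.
Parabolic. (A = -4, B = -4, C = -1 gives B² - 4AC = 0.)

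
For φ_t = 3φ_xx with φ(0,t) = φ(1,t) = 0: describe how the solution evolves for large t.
φ → 0. Heat diffuses out through both boundaries.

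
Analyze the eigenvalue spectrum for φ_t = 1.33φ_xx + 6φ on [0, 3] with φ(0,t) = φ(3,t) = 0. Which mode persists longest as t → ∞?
Eigenvalues: λₙ = 1.33n²π²/3² - 6.
First three modes:
  n=1: λ₁ = 1.33π²/3² - 6 ≈ -4.541
  n=2: λ₂ = 5.32π²/3² - 6 ≈ -0.166
  n=3: λ₃ = 11.97π²/3² - 6 ≈ 7.127
Since 1.33π²/3² ≈ 1.459 < 6, λ₁ < 0.
The n=1 mode grows fastest (−λₙ is largest for n=1) → dominates.
Asymptotic: φ ~ c₁ sin(πx/3) e^{4.541t} (exponential growth at rate −λ₁ ≈ 4.541).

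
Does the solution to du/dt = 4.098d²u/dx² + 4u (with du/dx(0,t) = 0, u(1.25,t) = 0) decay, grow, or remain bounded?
u → 0. Diffusion dominates reaction (r=4 < κπ²/(4L²)≈6.47); solution decays.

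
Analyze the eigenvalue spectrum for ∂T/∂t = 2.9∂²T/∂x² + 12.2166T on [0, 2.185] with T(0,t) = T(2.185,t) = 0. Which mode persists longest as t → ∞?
Eigenvalues: λₙ = 2.9n²π²/2.185² - 12.2166.
First three modes:
  n=1: λ₁ = 2.9π²/2.185² - 12.2166 ≈ -6.222
  n=2: λ₂ = 11.6π²/2.185² - 12.2166 ≈ 11.764
  n=3: λ₃ = 26.1π²/2.185² - 12.2166 ≈ 41.739
Since 2.9π²/2.185² ≈ 5.995 < 12.2166, λ₁ < 0.
The n=1 mode grows fastest (−λₙ is largest for n=1) → dominates.
Asymptotic: T ~ c₁ sin(πx/2.185) e^{6.222t} (exponential growth at rate −λ₁ ≈ 6.222).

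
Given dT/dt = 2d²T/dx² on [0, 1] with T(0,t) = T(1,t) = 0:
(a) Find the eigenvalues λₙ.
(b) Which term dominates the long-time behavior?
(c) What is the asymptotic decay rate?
Eigenvalues: λₙ = 2n²π².
First three modes:
  n=1: λ₁ = 2π² ≈ 19.739
  n=2: λ₂ = 8π² ≈ 78.957 (4× faster decay)
  n=3: λ₃ = 18π² ≈ 177.653 (9× faster decay)
As t → ∞, higher modes decay exponentially faster. The n=1 mode dominates: T ~ c₁ sin(πx) e^{-λ₁t}.
Decay rate: λ₁ = 2π² ≈ 19.739.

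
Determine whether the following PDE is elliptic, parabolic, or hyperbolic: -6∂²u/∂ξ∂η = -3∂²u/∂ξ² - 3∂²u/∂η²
Rewriting in standard form: 3∂²u/∂ξ² - 6∂²u/∂ξ∂η + 3∂²u/∂η² = 0. Coefficients: A = 3, B = -6, C = 3. B² - 4AC = 0, which is zero, so the equation is parabolic.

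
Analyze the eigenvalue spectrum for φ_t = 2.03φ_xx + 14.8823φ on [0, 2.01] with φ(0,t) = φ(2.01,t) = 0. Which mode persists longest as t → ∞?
Eigenvalues: λₙ = 2.03n²π²/2.01² - 14.8823.
First three modes:
  n=1: λ₁ = 2.03π²/2.01² - 14.8823 ≈ -9.923
  n=2: λ₂ = 8.12π²/2.01² - 14.8823 ≈ 4.954
  n=3: λ₃ = 18.27π²/2.01² - 14.8823 ≈ 29.75
Since 2.03π²/2.01² ≈ 4.959 < 14.8823, λ₁ < 0.
The n=1 mode grows fastest (−λₙ is largest for n=1) → dominates.
Asymptotic: φ ~ c₁ sin(πx/2.01) e^{9.923t} (exponential growth at rate −λ₁ ≈ 9.923).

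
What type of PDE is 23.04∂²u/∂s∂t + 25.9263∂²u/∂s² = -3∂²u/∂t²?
Rewriting in standard form: 25.9263∂²u/∂s² + 23.04∂²u/∂s∂t + 3∂²u/∂t² = 0. With A = 25.9263, B = 23.04, C = 3, the discriminant is 219.726. This is a hyperbolic PDE.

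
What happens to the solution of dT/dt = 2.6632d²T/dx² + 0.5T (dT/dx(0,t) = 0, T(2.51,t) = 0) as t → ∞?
T → 0. Diffusion dominates reaction (r=0.5 < κπ²/(4L²)≈1.04); solution decays.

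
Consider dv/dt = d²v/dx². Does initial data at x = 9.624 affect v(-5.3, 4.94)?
Yes, for any finite x. The heat equation has infinite propagation speed, so all initial data affects all points at any t > 0.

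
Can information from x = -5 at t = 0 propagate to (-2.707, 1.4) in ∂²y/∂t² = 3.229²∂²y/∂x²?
Yes. The domain of dependence is [-7.2276, 1.8136], and -5 ∈ [-7.2276, 1.8136].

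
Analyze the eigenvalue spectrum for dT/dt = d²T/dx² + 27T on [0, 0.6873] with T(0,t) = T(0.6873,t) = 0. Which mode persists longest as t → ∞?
Eigenvalues: λₙ = n²π²/0.6873² - 27.
First three modes:
  n=1: λ₁ = π²/0.6873² - 27 ≈ -6.107
  n=2: λ₂ = 4π²/0.6873² - 27 ≈ 56.573
  n=3: λ₃ = 9π²/0.6873² - 27 ≈ 161.04
Since π²/0.6873² ≈ 20.893 < 27, λ₁ < 0.
The n=1 mode grows fastest (−λₙ is largest for n=1) → dominates.
Asymptotic: T ~ c₁ sin(πx/0.6873) e^{6.107t} (exponential growth at rate −λ₁ ≈ 6.107).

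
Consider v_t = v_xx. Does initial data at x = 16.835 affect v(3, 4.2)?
Yes, for any finite x. The heat equation has infinite propagation speed, so all initial data affects all points at any t > 0.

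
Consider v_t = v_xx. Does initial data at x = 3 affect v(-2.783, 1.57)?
Yes, for any finite x. The heat equation has infinite propagation speed, so all initial data affects all points at any t > 0.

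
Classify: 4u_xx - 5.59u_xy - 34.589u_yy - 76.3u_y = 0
Hyperbolic (discriminant = 584.6721).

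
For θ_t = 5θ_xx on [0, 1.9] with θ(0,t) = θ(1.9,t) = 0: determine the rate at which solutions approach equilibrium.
Eigenvalues: λₙ = 5n²π²/1.9².
First three modes:
  n=1: λ₁ = 5π²/1.9² ≈ 13.67
  n=2: λ₂ = 20π²/1.9² ≈ 54.679 (4× faster decay)
  n=3: λ₃ = 45π²/1.9² ≈ 123.028 (9× faster decay)
As t → ∞, higher modes decay exponentially faster. The n=1 mode dominates: θ ~ c₁ sin(πx/1.9) e^{-λ₁t}.
Decay rate: λ₁ = 5π²/1.9² ≈ 13.67.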